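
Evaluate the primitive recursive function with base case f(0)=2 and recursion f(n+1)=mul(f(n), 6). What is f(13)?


f(0) = 2
f(1) = mul(f(0), 6) = mul(2, 6) = 12
f(2) = mul(f(1), 6) = mul(12, 6) = 72
f(3) = mul(f(2), 6) = mul(72, 6) = 432
f(4) = mul(f(3), 6) = mul(432, 6) = 2592
f(5) = mul(f(4), 6) = mul(2592, 6) = 15552
f(6) = mul(f(5), 6) = mul(15552, 6) = 93312
f(7) = mul(f(6), 6) = mul(93312, 6) = 559872
f(8) = mul(f(7), 6) = mul(559872, 6) = 3359232
f(9) = mul(f(8), 6) = mul(3359232, 6) = 20155392
f(10) = mul(f(9), 6) = mul(20155392, 6) = 120932352
f(11) = mul(f(10), 6) = mul(120932352, 6) = 725594112
f(12) = mul(f(11), 6) = mul(725594112, 6) = 4353564672
f(13) = mul(f(12), 6) = mul(4353564672, 6) = 26121388032


26121388032


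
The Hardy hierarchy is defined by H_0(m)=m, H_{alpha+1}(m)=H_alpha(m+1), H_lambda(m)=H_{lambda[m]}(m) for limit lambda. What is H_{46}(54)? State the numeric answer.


H_46(54):
For finite ordinals k, H_k(n) = n + k (each successor step adds 1).
H_46(54) = 54 + 46 = 100

100


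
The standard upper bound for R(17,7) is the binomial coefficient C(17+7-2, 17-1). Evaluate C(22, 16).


R(17,7) <= C(17+7-2, 17-1) = C(22, 16)
C(22, 16) = 22! / (16! * 6!)
= 74613

74613


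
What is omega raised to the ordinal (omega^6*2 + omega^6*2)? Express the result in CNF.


omega^(omega^6*2 + omega^6*2):
Both terms of the exponent have the same exponent 6, so they merge: omega^6*2 + omega^6*2 = omega^6*(2+2) = omega^6*4.
omega raised to a CNF ordinal is a single CNF term: Result = omega^(omega^6*4)

omega^(omega^6*4)


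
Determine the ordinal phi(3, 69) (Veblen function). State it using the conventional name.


phi(3, 69):
phi(3, beta) = eta_beta (the beta-th eta number, fixed point of zeta).
phi(3, 69) = eta_69

eta_69


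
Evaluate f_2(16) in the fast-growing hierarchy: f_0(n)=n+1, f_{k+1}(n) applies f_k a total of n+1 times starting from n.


f_2(16) = f_1^17(16)
f_1(m) = 2m + 1.
Iterating: f_1^k(n) = 2^k*(n+1) - 1.
f_2(16) = 2^17*(16+1) - 1 = 131072*17 - 1 = 2228223

2228223


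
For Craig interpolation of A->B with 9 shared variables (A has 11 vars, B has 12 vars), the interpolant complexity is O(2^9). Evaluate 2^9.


Shared atoms = 9
Craig interpolant size bound = 2^9
= 512

512


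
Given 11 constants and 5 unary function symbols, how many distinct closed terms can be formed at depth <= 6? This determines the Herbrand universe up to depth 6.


Herbrand terms by depth:
Depth 0: 11 constants
Depth 1: 55 new terms (running total: 66)
Depth 2: 275 new terms (running total: 341)
Depth 3: 1375 new terms (running total: 1716)
Depth 4: 6875 new terms (running total: 8591)
Depth 5: 34375 new terms (running total: 42966)
Depth 6: 171875 new terms (running total: 214841)
Total distinct ground terms = 214841

214841


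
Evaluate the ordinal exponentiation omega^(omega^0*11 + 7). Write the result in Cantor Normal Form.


omega^(omega^0*11 + 7):
omega^0 = 1, so the exponent is 11 + 7 = 18 (finite ordinal addition).
Result = omega^18, already a single CNF term.

omega^18


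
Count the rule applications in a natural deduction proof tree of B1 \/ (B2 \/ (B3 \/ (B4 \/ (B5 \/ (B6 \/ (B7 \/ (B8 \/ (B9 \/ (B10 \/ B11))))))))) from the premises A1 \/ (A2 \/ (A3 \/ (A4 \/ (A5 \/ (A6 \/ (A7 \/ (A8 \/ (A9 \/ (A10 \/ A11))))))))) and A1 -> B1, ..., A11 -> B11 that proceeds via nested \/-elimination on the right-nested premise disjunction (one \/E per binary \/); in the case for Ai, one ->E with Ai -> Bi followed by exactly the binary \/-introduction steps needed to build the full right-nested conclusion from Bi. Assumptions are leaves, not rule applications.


Constructive dilemma with 11 branches, all disjunctions right-nested:
- \/E: the premise has 10 binary \/, each eliminated once: 10 nodes.
- ->E: one per case (Ai with Ai -> Bi gives Bi): 11 nodes.
- \/I: in case i < n, Bi needs 1 step to form Bi \/ (B(i+1) \/ ...) and then i-1 steps to prepend B(i-1), ..., B1, i.e. i steps; in case i = n, B11 needs 10 prepend steps.
  \/I total = (1 + 2 + ... + 10) + 10 = 55 + 10 = 65 nodes.
Total = 10 + 11 + 65 = 86

86


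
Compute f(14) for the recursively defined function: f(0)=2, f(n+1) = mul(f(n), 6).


f(0) = 2
f(1) = mul(f(0), 6) = mul(2, 6) = 12
f(2) = mul(f(1), 6) = mul(12, 6) = 72
f(3) = mul(f(2), 6) = mul(72, 6) = 432
f(4) = mul(f(3), 6) = mul(432, 6) = 2592
f(5) = mul(f(4), 6) = mul(2592, 6) = 15552
f(6) = mul(f(5), 6) = mul(15552, 6) = 93312
f(7) = mul(f(6), 6) = mul(93312, 6) = 559872
f(8) = mul(f(7), 6) = mul(559872, 6) = 3359232
f(9) = mul(f(8), 6) = mul(3359232, 6) = 20155392
f(10) = mul(f(9), 6) = mul(20155392, 6) = 120932352
f(11) = mul(f(10), 6) = mul(120932352, 6) = 725594112
f(12) = mul(f(11), 6) = mul(725594112, 6) = 4353564672
f(13) = mul(f(12), 6) = mul(4353564672, 6) = 26121388032
f(14) = mul(f(13), 6) = mul(26121388032, 6) = 156728328192


156728328192


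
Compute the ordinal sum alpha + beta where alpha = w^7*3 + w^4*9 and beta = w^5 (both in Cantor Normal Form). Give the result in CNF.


Ordinal addition (w^7*3 + w^4*9) + w^5:
alpha's leading term has exponent 7 > beta's exponent 5, so it survives.
alpha's tail term has exponent 4 < beta's exponent 5, so it is absorbed by beta.
In ordinal addition, any term followed by a strictly larger-exponent term is absorbed.
Result = w^7*3 + w^5

w^7*3 + w^5


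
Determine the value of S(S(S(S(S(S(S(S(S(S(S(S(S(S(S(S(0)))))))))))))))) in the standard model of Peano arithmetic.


Counting successors applied to 0:
16 applications of S to 0 = 16

16


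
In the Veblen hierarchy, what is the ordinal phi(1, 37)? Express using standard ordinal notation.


phi(1, 37):
phi(1, beta) = epsilon_beta (the beta-th epsilon number).
phi(1, 37) = epsilon_37

epsilon_37


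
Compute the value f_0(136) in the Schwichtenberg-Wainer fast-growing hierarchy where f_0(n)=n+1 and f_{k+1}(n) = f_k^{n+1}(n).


f_0(136) = 136 + 1 = 137

137


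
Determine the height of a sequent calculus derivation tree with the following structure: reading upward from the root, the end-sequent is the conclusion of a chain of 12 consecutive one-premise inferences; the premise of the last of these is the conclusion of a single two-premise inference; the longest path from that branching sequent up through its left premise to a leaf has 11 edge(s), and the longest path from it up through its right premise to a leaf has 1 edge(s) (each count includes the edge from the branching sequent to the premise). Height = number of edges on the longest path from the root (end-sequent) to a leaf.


Longest path through the left premise: 11 edges (measured from the branching sequent)
Longest path through the right premise: 1 edges
Height of the subtree rooted at the branching sequent: max(11, 1) = 11
The branching sequent sits 12 edges above the root (the chain of one-premise inferences), so height = 11 + 12 = 23

23


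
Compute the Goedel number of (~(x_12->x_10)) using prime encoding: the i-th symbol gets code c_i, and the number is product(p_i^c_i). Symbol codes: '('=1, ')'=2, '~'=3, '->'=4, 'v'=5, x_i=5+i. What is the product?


Formula: (~(x_12->x_10))
Symbol codes: [1, 3, 1, 17, 4, 15, 2, 2]
Primes: [2, 3, 5, 7, 11, 13, 17, 19]
p_1^1 = 2^1 = 2
p_2^3 = 3^3 = 27
p_3^1 = 5^1 = 5
p_4^17 = 7^17 = 232630513987207
p_5^4 = 11^4 = 14641
p_6^15 = 13^15 = 51185893014090757
p_7^2 = 17^2 = 289
p_8^2 = 19^2 = 361
Product = 4910848250939439803530185878958485316530970

4910848250939439803530185878958485316530970


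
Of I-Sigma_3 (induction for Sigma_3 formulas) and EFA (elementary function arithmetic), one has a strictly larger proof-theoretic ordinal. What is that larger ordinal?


Proof-theoretic ordinal of I-Sigma_3 (induction for Sigma_3 formulas): omega^(omega^(omega^omega))
Proof-theoretic ordinal of EFA (elementary function arithmetic): omega^3
Comparing: omega^3 < omega^(omega^(omega^omega)).
The larger ordinal is omega^(omega^(omega^omega)) (from I-Sigma_3 (induction for Sigma_3 formulas)).

omega^(omega^(omega^omega))


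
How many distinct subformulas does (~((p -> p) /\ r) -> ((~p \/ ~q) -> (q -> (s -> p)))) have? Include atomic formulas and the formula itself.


Formula: (~((p -> p) /\ r) -> ((~p \/ ~q) -> (q -> (s -> p))))
Subformulas found:
  1. q
  2. s
  3. r
  4. p
  5. ~p
  6. ~q
  7. (s -> p)
  8. (p -> p)
  9. (~p \/ ~q)
  10. (q -> (s -> p))
  11. ((p -> p) /\ r)
  12. ~((p -> p) /\ r)
  13. ((~p \/ ~q) -> (q -> (s -> p)))
  14. (~((p -> p) /\ r) -> ((~p \/ ~q) -> (q -> (s -> p))))
Total distinct subformulas = 14

14


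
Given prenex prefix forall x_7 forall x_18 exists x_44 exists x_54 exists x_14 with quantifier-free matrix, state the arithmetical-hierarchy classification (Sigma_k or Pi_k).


Leading quantifier is forall, so the class is Pi.
Number of quantifier blocks = alternations + 1 = 1 + 1 = 2.
Classification: Pi_2

Pi_2


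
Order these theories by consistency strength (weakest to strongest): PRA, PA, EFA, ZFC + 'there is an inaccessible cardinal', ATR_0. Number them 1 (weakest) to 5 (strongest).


Ordering by consistency strength:
1. EFA
2. PRA
3. PA
4. ATR_0
5. ZFC + 'there is an inaccessible cardinal'


PRA=2, PA=3, EFA=1, ZFC + 'there is an inaccessible cardinal'=5, ATR_0=4


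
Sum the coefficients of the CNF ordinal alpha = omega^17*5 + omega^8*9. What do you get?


CNF: omega^17*5 + omega^8*9
Coefficients: 5 + 9 = 14

14


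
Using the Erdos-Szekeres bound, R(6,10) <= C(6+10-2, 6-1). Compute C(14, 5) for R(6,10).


R(6,10) <= C(6+10-2, 6-1) = C(14, 5)
C(14, 5) = 14! / (5! * 9!)
= 2002

2002


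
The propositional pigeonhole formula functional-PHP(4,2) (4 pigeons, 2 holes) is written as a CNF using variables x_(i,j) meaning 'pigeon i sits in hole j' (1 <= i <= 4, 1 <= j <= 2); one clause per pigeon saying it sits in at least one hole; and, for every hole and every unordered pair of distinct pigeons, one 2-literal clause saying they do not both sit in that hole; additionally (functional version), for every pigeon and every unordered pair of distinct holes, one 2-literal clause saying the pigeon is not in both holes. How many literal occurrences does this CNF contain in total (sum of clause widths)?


functional-PHP(4,2): 4 pigeons, 2 holes, 4*2 = 8 variables.
- pigeon clauses: one per pigeon -> 4 clauses of width 2 -> 8 literals
- hole clauses: 2 holes * C(4,2) = 2 * 6 -> 12 clauses of width 2 -> 24 literals
- functional clauses: 4 pigeons * C(2,2) = 4 * 1 -> 4 clauses of width 2 -> 8 literals
Total literal occurrences = 8 + 24 + 8 = 40

40


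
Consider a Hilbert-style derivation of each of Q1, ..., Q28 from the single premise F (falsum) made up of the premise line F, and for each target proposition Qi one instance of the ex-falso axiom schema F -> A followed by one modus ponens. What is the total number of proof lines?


Ex falso, line by line:
- 1 premise line (F)
- 28 targets, each needing 1 axiom instance (F -> Qi) + 1 MP = 2 lines: 2 * 28 = 56
Total = 1 + 56 = 57 lines.

57


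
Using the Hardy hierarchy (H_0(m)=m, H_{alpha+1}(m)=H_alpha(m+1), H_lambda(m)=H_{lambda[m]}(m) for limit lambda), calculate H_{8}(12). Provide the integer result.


H_8(12):
For finite ordinals k, H_k(n) = n + k (each successor step adds 1).
H_8(12) = 12 + 8 = 20

20


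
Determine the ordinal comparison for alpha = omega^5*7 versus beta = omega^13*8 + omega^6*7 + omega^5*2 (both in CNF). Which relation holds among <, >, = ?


Compare term by term from highest exponent:
alpha = omega^5*7
beta = omega^13*8 + omega^6*7 + omega^5*2
Term 1: alpha has omega^5*7, beta has omega^13*8
Term 2: alpha has omega^0*0, beta has omega^6*7
Term 3: alpha has omega^0*0, beta has omega^5*2
Result: alpha < beta

alpha < beta


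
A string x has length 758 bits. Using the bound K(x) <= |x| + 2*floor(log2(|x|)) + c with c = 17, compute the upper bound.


floor(log2(758)) = 9
2 * 9 = 18
K(x) <= 758 + 18 + 17 = 793

793


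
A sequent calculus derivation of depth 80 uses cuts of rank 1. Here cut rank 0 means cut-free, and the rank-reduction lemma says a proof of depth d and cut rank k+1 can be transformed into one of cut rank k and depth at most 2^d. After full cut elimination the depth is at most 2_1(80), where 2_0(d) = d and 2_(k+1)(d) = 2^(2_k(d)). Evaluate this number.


Each rank reduction sends depth d to at most 2^d; cut rank r needs r reductions.
2_0(80) = 80
2_1(80) = 2^80 = 1208925819614629174706176
Cut-free depth bound = 1208925819614629174706176

1208925819614629174706176


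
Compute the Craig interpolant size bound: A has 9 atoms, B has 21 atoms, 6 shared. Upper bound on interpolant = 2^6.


Shared atoms = 6
Craig interpolant size bound = 2^6
= 64

64


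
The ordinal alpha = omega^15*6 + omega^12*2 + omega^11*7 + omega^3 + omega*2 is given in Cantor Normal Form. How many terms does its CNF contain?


CNF: omega^15*6 + omega^12*2 + omega^11*7 + omega^3 + omega*2
Count the summands separated by '+':
  term 1: omega^15*6
  term 2: omega^12*2
  term 3: omega^11*7
  term 4: omega^3
  term 5: omega*2
Total terms = 5

5


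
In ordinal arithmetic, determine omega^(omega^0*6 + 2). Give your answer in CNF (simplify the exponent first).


omega^(omega^0*6 + 2):
omega^0 = 1, so the exponent is 6 + 2 = 8 (finite ordinal addition).
Result = omega^8, already a single CNF term.

omega^8


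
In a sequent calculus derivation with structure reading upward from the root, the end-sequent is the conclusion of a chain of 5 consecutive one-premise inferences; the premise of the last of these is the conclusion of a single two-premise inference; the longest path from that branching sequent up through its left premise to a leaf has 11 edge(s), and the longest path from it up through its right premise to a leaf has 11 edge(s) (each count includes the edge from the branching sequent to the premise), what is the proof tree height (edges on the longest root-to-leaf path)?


Longest path through the left premise: 11 edges (measured from the branching sequent)
Longest path through the right premise: 11 edges
Height of the subtree rooted at the branching sequent: max(11, 11) = 11
The branching sequent sits 5 edges above the root (the chain of one-premise inferences), so height = 11 + 5 = 16

16


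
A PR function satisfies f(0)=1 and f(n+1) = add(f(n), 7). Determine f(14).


f(0) = 1
f(1) = add(f(0), 7) = add(1, 7) = 8
f(2) = add(f(1), 7) = add(8, 7) = 15
f(3) = add(f(2), 7) = add(15, 7) = 22
f(4) = add(f(3), 7) = add(22, 7) = 29
f(5) = add(f(4), 7) = add(29, 7) = 36
f(6) = add(f(5), 7) = add(36, 7) = 43
f(7) = add(f(6), 7) = add(43, 7) = 50
f(8) = add(f(7), 7) = add(50, 7) = 57
f(9) = add(f(8), 7) = add(57, 7) = 64
f(10) = add(f(9), 7) = add(64, 7) = 71
f(11) = add(f(10), 7) = add(71, 7) = 78
f(12) = add(f(11), 7) = add(78, 7) = 85
f(13) = add(f(12), 7) = add(85, 7) = 92
f(14) = add(f(13), 7) = add(92, 7) = 99


99


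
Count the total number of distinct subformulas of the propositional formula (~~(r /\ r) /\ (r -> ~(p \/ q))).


Formula: (~~(r /\ r) /\ (r -> ~(p \/ q)))
Subformulas found:
  1. q
  2. r
  3. p
  4. (r /\ r)
  5. (p \/ q)
  6. ~(r /\ r)
  7. ~(p \/ q)
  8. ~~(r /\ r)
  9. (r -> ~(p \/ q))
  10. (~~(r /\ r) /\ (r -> ~(p \/ q)))
Total distinct subformulas = 10

10


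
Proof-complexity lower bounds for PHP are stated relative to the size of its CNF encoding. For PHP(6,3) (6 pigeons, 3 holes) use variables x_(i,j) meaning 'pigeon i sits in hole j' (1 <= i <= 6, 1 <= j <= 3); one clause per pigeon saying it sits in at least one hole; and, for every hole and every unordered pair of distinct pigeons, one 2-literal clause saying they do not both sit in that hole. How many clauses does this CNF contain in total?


PHP(6,3): 6 pigeons, 3 holes, 6*3 = 18 variables.
- pigeon clauses: one per pigeon -> 6 clauses
- hole clauses: 3 holes * C(6,2) = 3 * 15 -> 45 clauses
Total clauses = 6 + 45 = 51

51


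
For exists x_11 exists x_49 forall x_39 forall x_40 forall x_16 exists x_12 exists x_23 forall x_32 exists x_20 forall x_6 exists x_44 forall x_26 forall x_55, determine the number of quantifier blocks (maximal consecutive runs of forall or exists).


Alternations = 7.
Blocks = alternations + 1 = 8

8


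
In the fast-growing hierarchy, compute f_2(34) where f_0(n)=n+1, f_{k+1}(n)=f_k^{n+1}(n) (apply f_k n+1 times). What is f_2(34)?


f_2(34) = f_1^35(34)
f_1(m) = 2m + 1.
Iterating: f_1^k(n) = 2^k*(n+1) - 1.
f_2(34) = 2^35*(34+1) - 1 = 34359738368*35 - 1 = 1202590842879

1202590842879


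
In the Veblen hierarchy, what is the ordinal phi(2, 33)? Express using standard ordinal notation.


phi(2, 33):
phi(2, beta) = zeta_beta (the beta-th zeta number, fixed point of epsilon).
phi(2, 33) = zeta_33

zeta_33


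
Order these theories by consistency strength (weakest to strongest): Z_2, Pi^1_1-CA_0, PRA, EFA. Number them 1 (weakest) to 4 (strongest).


Ordering by consistency strength:
1. EFA
2. PRA
3. Pi^1_1-CA_0
4. Z_2


Z_2=4, Pi^1_1-CA_0=3, PRA=2, EFA=1


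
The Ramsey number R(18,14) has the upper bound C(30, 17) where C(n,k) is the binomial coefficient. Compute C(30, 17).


R(18,14) <= C(18+14-2, 18-1) = C(30, 17)
C(30, 17) = 30! / (17! * 13!)
= 119759850

119759850


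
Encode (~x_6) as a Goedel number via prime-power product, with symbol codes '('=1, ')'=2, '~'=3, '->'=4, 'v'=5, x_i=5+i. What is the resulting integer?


Formula: (~x_6)
Symbol codes: [1, 3, 11, 2]
Primes: [2, 3, 5, 7]
p_1^1 = 2^1 = 2
p_2^3 = 3^3 = 27
p_3^11 = 5^11 = 48828125
p_4^2 = 7^2 = 49
Product = 129199218750

129199218750


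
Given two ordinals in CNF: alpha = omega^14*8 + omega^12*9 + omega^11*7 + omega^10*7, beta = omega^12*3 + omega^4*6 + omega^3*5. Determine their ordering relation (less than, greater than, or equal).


Compare term by term from highest exponent:
alpha = omega^14*8 + omega^12*9 + omega^11*7 + omega^10*7
beta = omega^12*3 + omega^4*6 + omega^3*5
Term 1: alpha has omega^14*8, beta has omega^12*3
Term 2: alpha has omega^12*9, beta has omega^4*6
Term 3: alpha has omega^11*7, beta has omega^3*5
Term 4: alpha has omega^10*7, beta has omega^0*0
Result: alpha > beta

alpha > beta


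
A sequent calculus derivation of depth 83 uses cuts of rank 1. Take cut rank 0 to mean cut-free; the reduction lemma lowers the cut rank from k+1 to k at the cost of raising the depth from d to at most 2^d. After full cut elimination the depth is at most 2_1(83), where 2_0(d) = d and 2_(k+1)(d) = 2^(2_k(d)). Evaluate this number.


Each rank reduction sends depth d to at most 2^d; cut rank r needs r reductions.
2_0(83) = 83
2_1(83) = 2^83 = 9671406556917033397649408
Cut-free depth bound = 9671406556917033397649408

9671406556917033397649408


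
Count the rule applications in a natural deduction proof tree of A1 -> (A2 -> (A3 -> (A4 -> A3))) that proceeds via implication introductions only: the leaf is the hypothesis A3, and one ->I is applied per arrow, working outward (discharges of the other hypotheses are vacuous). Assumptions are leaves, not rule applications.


The formula has 4 arrows (->); its innermost consequent A3 is one of the antecedents,
so the proof starts from the hypothesis leaf A3 (not a rule application) and closes one arrow per ->I.
Building A1 -> (A2 -> (A3 -> (A4 -> A3))) therefore takes 4 nested implication introductions.
Total inference nodes = 4

4


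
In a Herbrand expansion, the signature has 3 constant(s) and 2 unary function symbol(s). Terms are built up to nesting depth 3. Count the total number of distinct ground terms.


Herbrand terms by depth:
Depth 0: 3 constants
Depth 1: 6 new terms (running total: 9)
Depth 2: 12 new terms (running total: 21)
Depth 3: 24 new terms (running total: 45)
Total distinct ground terms = 45

45


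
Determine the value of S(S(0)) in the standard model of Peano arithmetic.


Counting successors applied to 0:
2 applications of S to 0 = 2

2


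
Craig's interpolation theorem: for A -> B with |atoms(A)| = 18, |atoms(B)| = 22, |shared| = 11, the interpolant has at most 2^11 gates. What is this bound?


Shared atoms = 11
Craig interpolant size bound = 2^11
= 2048

2048


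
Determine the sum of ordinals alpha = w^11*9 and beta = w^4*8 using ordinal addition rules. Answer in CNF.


Ordinal addition w^11*9 + w^4*8:
Leading exponent of alpha (11) > leading exponent of beta (4).
Since alpha's term has higher exponent than beta's leading term,
the sum is simply alpha followed by beta.
Result = w^11*9 + w^4*8

w^11*9 + w^4*8


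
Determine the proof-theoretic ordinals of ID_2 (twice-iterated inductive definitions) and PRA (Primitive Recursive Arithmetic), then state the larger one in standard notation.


Proof-theoretic ordinal of ID_2 (twice-iterated inductive definitions): psi_0(epsilon_{Omega_2+1})
Proof-theoretic ordinal of PRA (Primitive Recursive Arithmetic): omega^omega
Comparing: omega^omega < psi_0(epsilon_{Omega_2+1}).
The larger ordinal is psi_0(epsilon_{Omega_2+1}) (from ID_2 (twice-iterated inductive definitions)).

psi_0(epsilon_{Omega_2+1})


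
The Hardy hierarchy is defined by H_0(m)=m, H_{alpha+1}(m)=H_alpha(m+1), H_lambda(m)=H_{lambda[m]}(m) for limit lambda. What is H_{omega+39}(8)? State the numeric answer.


H_{omega+39}(8):
Unwind the 39 successor steps: H_{omega+39}(8) = H_omega(8+39) = H_omega(47).
H_omega(m) = H_m(m) = m + m = 2m.
Result = 2 * 47 = 94

94


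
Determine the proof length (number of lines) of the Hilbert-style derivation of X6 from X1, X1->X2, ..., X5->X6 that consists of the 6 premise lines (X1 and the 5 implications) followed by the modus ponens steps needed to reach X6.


We have 6 premise lines: X1 and 5 implications.
Each implication is detached once by MP, giving 5 MP lines.
6 premise lines + 5 MP lines = 11 total lines.

11


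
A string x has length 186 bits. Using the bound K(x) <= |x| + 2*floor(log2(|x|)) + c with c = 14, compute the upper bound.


floor(log2(186)) = 7
2 * 7 = 14
K(x) <= 186 + 14 + 14 = 214

214


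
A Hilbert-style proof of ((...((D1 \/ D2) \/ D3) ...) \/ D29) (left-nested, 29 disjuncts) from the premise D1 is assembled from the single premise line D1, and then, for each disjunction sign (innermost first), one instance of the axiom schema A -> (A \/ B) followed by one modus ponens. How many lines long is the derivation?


Building the left-nested 29-ary disjunction from D1:
- 1 premise line (D1)
- 29 disjuncts means 28 disjunction signs; each needs 1 axiom instance + 1 MP = 2 lines: 2 * 28 = 56
Total = 1 + 56 = 57 lines.

57


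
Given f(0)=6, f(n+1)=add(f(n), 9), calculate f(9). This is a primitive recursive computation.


f(0) = 6
f(1) = add(f(0), 9) = add(6, 9) = 15
f(2) = add(f(1), 9) = add(15, 9) = 24
f(3) = add(f(2), 9) = add(24, 9) = 33
f(4) = add(f(3), 9) = add(33, 9) = 42
f(5) = add(f(4), 9) = add(42, 9) = 51
f(6) = add(f(5), 9) = add(51, 9) = 60
f(7) = add(f(6), 9) = add(60, 9) = 69
f(8) = add(f(7), 9) = add(69, 9) = 78
f(9) = add(f(8), 9) = add(78, 9) = 87


87


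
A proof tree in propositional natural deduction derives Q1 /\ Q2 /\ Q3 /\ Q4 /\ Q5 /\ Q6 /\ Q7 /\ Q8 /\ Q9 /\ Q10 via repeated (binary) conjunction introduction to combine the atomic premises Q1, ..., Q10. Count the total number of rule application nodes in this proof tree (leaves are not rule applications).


The target conjunction has 10 conjuncts, i.e. 9 binary /\ connectives.
Each conjunction-intro joins two pieces, so 10 atoms require 10-1 = 9 applications.
Total inference nodes = 9

9


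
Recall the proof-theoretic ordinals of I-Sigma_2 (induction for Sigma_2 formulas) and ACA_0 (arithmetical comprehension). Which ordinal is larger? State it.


Proof-theoretic ordinal of I-Sigma_2 (induction for Sigma_2 formulas): omega^(omega^omega)
Proof-theoretic ordinal of ACA_0 (arithmetical comprehension): epsilon_0
Comparing: omega^(omega^omega) < epsilon_0.
The larger ordinal is epsilon_0 (from ACA_0 (arithmetical comprehension)).

epsilon_0


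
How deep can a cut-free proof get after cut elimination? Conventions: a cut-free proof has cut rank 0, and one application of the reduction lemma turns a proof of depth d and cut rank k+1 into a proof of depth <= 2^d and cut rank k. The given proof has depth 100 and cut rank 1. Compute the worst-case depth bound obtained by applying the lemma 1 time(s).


Each rank reduction sends depth d to at most 2^d; cut rank r needs r reductions.
2_0(100) = 100
2_1(100) = 2^100 = 1267650600228229401496703205376
Cut-free depth bound = 1267650600228229401496703205376

1267650600228229401496703205376


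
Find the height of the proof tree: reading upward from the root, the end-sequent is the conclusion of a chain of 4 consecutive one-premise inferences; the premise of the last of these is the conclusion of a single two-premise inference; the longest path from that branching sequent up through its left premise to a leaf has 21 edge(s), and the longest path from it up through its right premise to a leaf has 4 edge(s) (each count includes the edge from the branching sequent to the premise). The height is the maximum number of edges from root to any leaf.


Longest path through the left premise: 21 edges (measured from the branching sequent)
Longest path through the right premise: 4 edges
Height of the subtree rooted at the branching sequent: max(21, 4) = 21
The branching sequent sits 4 edges above the root (the chain of one-premise inferences), so height = 21 + 4 = 25

25


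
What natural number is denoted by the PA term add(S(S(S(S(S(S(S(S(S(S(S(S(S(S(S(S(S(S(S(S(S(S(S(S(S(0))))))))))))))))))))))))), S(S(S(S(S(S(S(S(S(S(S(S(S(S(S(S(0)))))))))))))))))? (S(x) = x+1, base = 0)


add(S^25(0), S^16(0)):
S^25(0) = 25
S^16(0) = 16
25 + 16 = 41

41


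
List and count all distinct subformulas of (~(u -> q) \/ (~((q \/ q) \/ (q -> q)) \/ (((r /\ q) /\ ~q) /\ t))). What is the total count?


Formula: (~(u -> q) \/ (~((q \/ q) \/ (q -> q)) \/ (((r /\ q) /\ ~q) /\ t)))
Subformulas found:
  1. r
  2. q
  3. u
  4. t
  5. ~q
  6. (u -> q)
  7. (r /\ q)
  8. (q -> q)
  9. (q \/ q)
  10. ~(u -> q)
  11. ((r /\ q) /\ ~q)
  12. ((q \/ q) \/ (q -> q))
  13. (((r /\ q) /\ ~q) /\ t)
  14. ~((q \/ q) \/ (q -> q))
  15. (~((q \/ q) \/ (q -> q)) \/ (((r /\ q) /\ ~q) /\ t))
  16. (~(u -> q) \/ (~((q \/ q) \/ (q -> q)) \/ (((r /\ q) /\ ~q) /\ t)))
Total distinct subformulas = 16

16


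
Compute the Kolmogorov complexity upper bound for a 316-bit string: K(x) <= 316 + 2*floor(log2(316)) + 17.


floor(log2(316)) = 8
2 * 8 = 16
K(x) <= 316 + 16 + 17 = 349

349


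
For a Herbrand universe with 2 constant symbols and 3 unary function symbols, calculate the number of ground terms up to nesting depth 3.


Herbrand terms by depth:
Depth 0: 2 constants
Depth 1: 6 new terms (running total: 8)
Depth 2: 18 new terms (running total: 26)
Depth 3: 54 new terms (running total: 80)
Total distinct ground terms = 80

80


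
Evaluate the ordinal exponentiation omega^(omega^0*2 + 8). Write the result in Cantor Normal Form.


omega^(omega^0*2 + 8):
omega^0 = 1, so the exponent is 2 + 8 = 10 (finite ordinal addition).
Result = omega^10, already a single CNF term.

omega^10


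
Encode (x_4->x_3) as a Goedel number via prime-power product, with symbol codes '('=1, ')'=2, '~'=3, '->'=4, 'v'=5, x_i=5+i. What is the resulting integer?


Formula: (x_4->x_3)
Symbol codes: [1, 9, 4, 8, 2]
Primes: [2, 3, 5, 7, 11]
p_1^1 = 2^1 = 2
p_2^9 = 3^9 = 19683
p_3^4 = 5^4 = 625
p_4^8 = 7^8 = 5764801
p_5^2 = 11^2 = 121
Product = 17162122435053750

17162122435053750


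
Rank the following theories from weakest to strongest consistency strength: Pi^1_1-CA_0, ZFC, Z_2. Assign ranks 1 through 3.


Ordering by consistency strength:
1. Pi^1_1-CA_0
2. Z_2
3. ZFC


Pi^1_1-CA_0=1, ZFC=3, Z_2=2


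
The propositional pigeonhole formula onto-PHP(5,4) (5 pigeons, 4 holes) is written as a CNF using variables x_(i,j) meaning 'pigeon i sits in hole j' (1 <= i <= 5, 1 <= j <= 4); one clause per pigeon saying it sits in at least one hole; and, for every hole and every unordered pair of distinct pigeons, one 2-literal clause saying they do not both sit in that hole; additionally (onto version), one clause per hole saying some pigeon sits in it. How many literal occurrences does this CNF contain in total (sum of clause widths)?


onto-PHP(5,4): 5 pigeons, 4 holes, 5*4 = 20 variables.
- pigeon clauses: one per pigeon -> 5 clauses of width 4 -> 20 literals
- hole clauses: 4 holes * C(5,2) = 4 * 10 -> 40 clauses of width 2 -> 80 literals
- onto clauses: one per hole -> 4 clauses of width 5 -> 20 literals
Total literal occurrences = 20 + 80 + 20 = 120

120


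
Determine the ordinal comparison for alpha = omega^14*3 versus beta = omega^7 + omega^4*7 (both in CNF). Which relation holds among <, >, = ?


Compare term by term from highest exponent:
alpha = omega^14*3
beta = omega^7 + omega^4*7
Term 1: alpha has omega^14*3, beta has omega^7*1
Term 2: alpha has omega^0*0, beta has omega^4*7
Result: alpha > beta

alpha > beta


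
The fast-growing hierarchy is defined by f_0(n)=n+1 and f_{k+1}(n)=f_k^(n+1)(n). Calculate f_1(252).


f_1(252) = f_0^253(252)
f_0 adds 1 each time, applied 253 times.
f_1(252) = 252 + 253 = 505

505


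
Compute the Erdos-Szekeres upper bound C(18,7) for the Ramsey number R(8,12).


R(8,12) <= C(8+12-2, 8-1) = C(18, 7)
C(18, 7) = 18! / (7! * 11!)
= 31824

31824


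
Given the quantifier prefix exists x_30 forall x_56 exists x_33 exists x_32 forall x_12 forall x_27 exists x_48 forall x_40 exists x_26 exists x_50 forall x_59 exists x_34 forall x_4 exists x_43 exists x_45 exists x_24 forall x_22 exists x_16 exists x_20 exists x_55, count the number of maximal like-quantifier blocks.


Alternations = 12.
Blocks = alternations + 1 = 13

13


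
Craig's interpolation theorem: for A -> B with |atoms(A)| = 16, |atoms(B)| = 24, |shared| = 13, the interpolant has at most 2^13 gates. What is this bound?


Shared atoms = 13
Craig interpolant size bound = 2^13
= 8192

8192


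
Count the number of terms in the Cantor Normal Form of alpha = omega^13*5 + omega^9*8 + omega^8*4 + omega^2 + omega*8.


CNF: omega^13*5 + omega^9*8 + omega^8*4 + omega^2 + omega*8
Count the summands separated by '+':
  term 1: omega^13*5
  term 2: omega^9*8
  term 3: omega^8*4
  term 4: omega^2
  term 5: omega*8
Total terms = 5

5


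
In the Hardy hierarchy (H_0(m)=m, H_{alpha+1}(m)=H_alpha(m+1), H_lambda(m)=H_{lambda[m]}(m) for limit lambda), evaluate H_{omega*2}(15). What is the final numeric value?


H_{omega*2}(15):
For the Hardy hierarchy, H_{omega*k}(n) = 2^k * n.
2^2 = 4.
4 * 15 = 60

60


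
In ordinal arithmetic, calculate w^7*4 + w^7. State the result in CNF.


Ordinal addition w^7*4 + w^7:
Both terms have the same exponent 7.
w^e*c + w^e*d = w^e*(c+d).
Result = w^7*(4+1) = w^7*5

w^7*5


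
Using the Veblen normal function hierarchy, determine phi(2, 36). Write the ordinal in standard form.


phi(2, 36):
phi(2, beta) = zeta_beta (the beta-th zeta number, fixed point of epsilon).
phi(2, 36) = zeta_36

zeta_36


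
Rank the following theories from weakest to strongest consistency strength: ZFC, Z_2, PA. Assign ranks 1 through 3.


Ordering by consistency strength:
1. PA
2. Z_2
3. ZFC


ZFC=3, Z_2=2, PA=1


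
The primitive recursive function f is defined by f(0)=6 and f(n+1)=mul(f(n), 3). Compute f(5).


f(0) = 6
f(1) = mul(f(0), 3) = mul(6, 3) = 18
f(2) = mul(f(1), 3) = mul(18, 3) = 54
f(3) = mul(f(2), 3) = mul(54, 3) = 162
f(4) = mul(f(3), 3) = mul(162, 3) = 486
f(5) = mul(f(4), 3) = mul(486, 3) = 1458


1458


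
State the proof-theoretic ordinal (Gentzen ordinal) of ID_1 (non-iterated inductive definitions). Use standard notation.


The proof-theoretic ordinal of ID_1 (non-iterated inductive definitions) is a standard result in ordinal analysis.
This ordinal is the supremum of order types of primitive recursive well-orderings
that the theory can prove to be well-ordered.
For ID_1 (non-iterated inductive definitions), the proof-theoretic ordinal is psi_0(epsilon_{Omega+1}).

psi_0(epsilon_{Omega+1})


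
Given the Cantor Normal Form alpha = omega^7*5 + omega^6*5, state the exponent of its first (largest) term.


CNF: omega^7*5 + omega^6*5
The leading term is omega^7*5, which has exponent 7.

7


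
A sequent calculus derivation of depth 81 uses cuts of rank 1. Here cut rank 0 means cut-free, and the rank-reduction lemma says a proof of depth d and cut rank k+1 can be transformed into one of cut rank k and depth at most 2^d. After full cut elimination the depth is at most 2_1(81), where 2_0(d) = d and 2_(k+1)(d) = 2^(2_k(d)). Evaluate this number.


Each rank reduction sends depth d to at most 2^d; cut rank r needs r reductions.
2_0(81) = 81
2_1(81) = 2^81 = 2417851639229258349412352
Cut-free depth bound = 2417851639229258349412352

2417851639229258349412352


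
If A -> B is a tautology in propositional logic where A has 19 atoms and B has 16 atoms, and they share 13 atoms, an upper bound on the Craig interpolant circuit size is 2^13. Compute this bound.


Shared atoms = 13
Craig interpolant size bound = 2^13
= 8192

8192


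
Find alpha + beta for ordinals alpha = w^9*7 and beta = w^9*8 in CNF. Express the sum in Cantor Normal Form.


Ordinal addition w^9*7 + w^9*8:
Both terms have the same exponent 9.
w^e*c + w^e*d = w^e*(c+d).
Result = w^9*(7+8) = w^9*15

w^9*15


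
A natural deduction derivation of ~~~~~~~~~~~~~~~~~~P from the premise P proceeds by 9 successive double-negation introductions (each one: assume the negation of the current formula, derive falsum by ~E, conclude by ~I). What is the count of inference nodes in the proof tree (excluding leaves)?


Each double-negation introduction (from C infer ~~C) uses 2 inference nodes: one ~E (C and ~C give falsum) and one ~I (discharge ~C).
9 double negations = 9 * 2 = 18 inference nodes.

18


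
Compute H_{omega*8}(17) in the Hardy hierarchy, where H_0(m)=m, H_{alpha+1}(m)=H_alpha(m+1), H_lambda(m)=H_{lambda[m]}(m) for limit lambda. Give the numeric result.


H_{omega*8}(17):
For the Hardy hierarchy, H_{omega*k}(n) = 2^k * n.
2^8 = 256.
256 * 17 = 4352

4352


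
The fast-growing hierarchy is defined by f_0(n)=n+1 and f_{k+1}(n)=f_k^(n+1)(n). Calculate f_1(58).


f_1(58) = f_0^59(58)
f_0 adds 1 each time, applied 59 times.
f_1(58) = 58 + 59 = 117

117


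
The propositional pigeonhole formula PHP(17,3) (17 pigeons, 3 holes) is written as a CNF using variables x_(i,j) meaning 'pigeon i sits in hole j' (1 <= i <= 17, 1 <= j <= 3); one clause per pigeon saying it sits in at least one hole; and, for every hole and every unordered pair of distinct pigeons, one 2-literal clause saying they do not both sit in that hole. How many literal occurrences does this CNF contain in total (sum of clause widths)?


PHP(17,3): 17 pigeons, 3 holes, 17*3 = 51 variables.
- pigeon clauses: one per pigeon -> 17 clauses of width 3 -> 51 literals
- hole clauses: 3 holes * C(17,2) = 3 * 136 -> 408 clauses of width 2 -> 816 literals
Total literal occurrences = 51 + 816 = 867

867


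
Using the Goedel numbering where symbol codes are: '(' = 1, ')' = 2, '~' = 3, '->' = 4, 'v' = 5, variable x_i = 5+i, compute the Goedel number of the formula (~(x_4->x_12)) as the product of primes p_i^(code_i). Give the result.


Formula: (~(x_4->x_12))
Symbol codes: [1, 3, 1, 9, 4, 17, 2, 2]
Primes: [2, 3, 5, 7, 11, 13, 17, 19]
p_1^1 = 2^1 = 2
p_2^3 = 3^3 = 27
p_3^1 = 5^1 = 5
p_4^9 = 7^9 = 40353607
p_5^4 = 11^4 = 14641
p_6^17 = 13^17 = 8650415919381337933
p_7^2 = 17^2 = 289
p_8^2 = 19^2 = 361
Product = 143965655433511985374100756217601269930

143965655433511985374100756217601269930


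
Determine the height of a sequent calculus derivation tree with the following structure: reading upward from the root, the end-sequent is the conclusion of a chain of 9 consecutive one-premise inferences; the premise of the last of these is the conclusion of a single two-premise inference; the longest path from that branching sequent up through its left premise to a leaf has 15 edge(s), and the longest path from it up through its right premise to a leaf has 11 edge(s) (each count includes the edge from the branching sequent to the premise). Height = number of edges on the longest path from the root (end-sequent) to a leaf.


Longest path through the left premise: 15 edges (measured from the branching sequent)
Longest path through the right premise: 11 edges
Height of the subtree rooted at the branching sequent: max(15, 11) = 15
The branching sequent sits 9 edges above the root (the chain of one-premise inferences), so height = 15 + 9 = 24

24


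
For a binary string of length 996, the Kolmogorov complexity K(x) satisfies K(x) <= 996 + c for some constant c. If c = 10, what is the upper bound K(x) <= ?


K(x) <= |x| + c = 996 + 10 = 1006

1006


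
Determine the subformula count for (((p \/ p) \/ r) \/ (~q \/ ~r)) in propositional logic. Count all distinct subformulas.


Formula: (((p \/ p) \/ r) \/ (~q \/ ~r))
Subformulas found:
  1. q
  2. r
  3. p
  4. ~q
  5. ~r
  6. (p \/ p)
  7. (~q \/ ~r)
  8. ((p \/ p) \/ r)
  9. (((p \/ p) \/ r) \/ (~q \/ ~r))
Total distinct subformulas = 9

9


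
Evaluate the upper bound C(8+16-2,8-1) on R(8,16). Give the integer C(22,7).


R(8,16) <= C(8+16-2, 8-1) = C(22, 7)
C(22, 7) = 22! / (7! * 15!)
= 170544

170544


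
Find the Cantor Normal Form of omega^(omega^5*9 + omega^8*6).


omega^(omega^5*9 + omega^8*6):
In ordinal addition a term is absorbed by a following term of strictly larger exponent: 5 < 8, so omega^5*9 + omega^8*6 = omega^8*6.
omega raised to a CNF ordinal is a single CNF term: Result = omega^(omega^8*6)

omega^(omega^8*6)


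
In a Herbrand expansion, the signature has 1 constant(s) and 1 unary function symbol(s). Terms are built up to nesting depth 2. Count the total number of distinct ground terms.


Herbrand terms by depth:
Depth 0: 1 constants
Depth 1: 1 new terms (running total: 2)
Depth 2: 1 new terms (running total: 3)
Total distinct ground terms = 3

3


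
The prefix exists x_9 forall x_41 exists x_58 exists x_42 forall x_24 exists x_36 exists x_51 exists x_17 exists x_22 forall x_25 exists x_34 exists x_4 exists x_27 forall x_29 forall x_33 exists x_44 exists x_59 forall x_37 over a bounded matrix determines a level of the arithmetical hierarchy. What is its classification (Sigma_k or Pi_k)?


Leading quantifier is exists, so the class is Sigma.
Number of quantifier blocks = alternations + 1 = 9 + 1 = 10.
Classification: Sigma_10

Sigma_10


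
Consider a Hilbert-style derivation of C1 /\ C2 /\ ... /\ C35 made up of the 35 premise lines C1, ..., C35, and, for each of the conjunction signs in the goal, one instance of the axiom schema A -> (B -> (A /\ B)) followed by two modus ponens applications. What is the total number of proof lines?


Conjoining 35 premises:
- 35 premise lines
- the goal has 34 conjunction signs; each costs 1 axiom instance + 2 MP = 3 lines: 3 * 34 = 102
Total = 35 + 102 = 137 lines.

137


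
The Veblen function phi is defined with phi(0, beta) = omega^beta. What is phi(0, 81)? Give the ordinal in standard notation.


phi(0, 81):
phi(0, beta) = omega^beta by definition.
phi(0, 81) = omega^81

omega^81


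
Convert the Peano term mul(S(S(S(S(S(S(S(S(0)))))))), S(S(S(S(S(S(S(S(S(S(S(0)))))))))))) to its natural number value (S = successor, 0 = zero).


mul(S^8(0), S^11(0)):
S^8(0) = 8
S^11(0) = 11
8 * 11 = 88

88


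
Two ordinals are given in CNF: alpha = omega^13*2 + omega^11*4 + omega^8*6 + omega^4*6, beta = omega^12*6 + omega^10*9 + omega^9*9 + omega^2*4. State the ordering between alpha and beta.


Compare term by term from highest exponent:
alpha = omega^13*2 + omega^11*4 + omega^8*6 + omega^4*6
beta = omega^12*6 + omega^10*9 + omega^9*9 + omega^2*4
Term 1: alpha has omega^13*2, beta has omega^12*6
Term 2: alpha has omega^11*4, beta has omega^10*9
Term 3: alpha has omega^8*6, beta has omega^9*9
Term 4: alpha has omega^4*6, beta has omega^2*4
Result: alpha > beta

alpha > beta
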